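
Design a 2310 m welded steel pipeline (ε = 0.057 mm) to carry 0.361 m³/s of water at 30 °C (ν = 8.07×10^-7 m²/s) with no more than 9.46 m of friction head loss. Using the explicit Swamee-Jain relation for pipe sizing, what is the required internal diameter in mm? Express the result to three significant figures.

D ≈ 518 mm

Swamee-Jain (Type III): D = 0.66·[ε^1.25·(LQ²/(gh_f))^4.75 + ν·Q^9.4·(L/(gh_f))^5.2]^0.04
LQ²/(gh_f) = 3.244; L/(gh_f) = 24.89
Term 1 = ε^1.25·(…)^4.75 = 0.00133; Term 2 = ν·Q^9.4·(…)^5.2 = 0.00102
D = 0.66·(0.00133 + 0.00102)^0.04 = 0.5180 m = 518 mm
Check: V = 1.71 m/s, Re = 1.10×10^6, f = 0.01355, h_f = 9.04 m ≈ 9.46 m ✓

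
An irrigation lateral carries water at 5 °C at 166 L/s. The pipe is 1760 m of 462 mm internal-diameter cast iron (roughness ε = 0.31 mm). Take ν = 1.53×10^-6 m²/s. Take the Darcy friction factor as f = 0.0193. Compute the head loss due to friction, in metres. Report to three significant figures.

V = 4Q/(πD²) = 4·0.166/(π·0.462²) = 0.9902 m/s
h_f = f(L/D)V²/(2g) = 0.01930·(1760/0.462)·0.9902²/(2·9.81) = 3.674 m

h_f ≈ 3.67 m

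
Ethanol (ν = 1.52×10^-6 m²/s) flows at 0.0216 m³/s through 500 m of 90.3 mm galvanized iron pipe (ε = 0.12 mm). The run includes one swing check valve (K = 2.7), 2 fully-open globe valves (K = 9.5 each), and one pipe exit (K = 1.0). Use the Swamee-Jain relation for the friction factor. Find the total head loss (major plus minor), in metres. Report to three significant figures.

V = 4Q/(πD²) = 3.373 m/s; V²/2g = 0.5798 m
Re = 2.00×10^5, ε/D = 0.00133 → f = 0.02240 (Swamee-Jain)
Major: h_f = f(L/D)·V²/2g = 0.02240·5537·0.5798 = 71.91 m
Minor: ΣK = 22.7; h_m = ΣK·V²/2g = 13.16 m
Total H_L = 71.91 + 13.16 = 85.07 m

H_L ≈ 85.1 m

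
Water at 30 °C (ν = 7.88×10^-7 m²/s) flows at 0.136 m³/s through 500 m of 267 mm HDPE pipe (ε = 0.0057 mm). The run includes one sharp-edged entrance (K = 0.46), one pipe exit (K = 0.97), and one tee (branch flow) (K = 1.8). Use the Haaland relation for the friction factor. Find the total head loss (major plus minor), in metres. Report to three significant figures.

H_L ≈ 7.91 m

V = 4Q/(πD²) = 2.429 m/s; V²/2g = 0.3007 m
Re = 8.23×10^5, ε/D = 2.13×10^-5 → f = 0.01233 (Haaland)
Major: h_f = f(L/D)·V²/2g = 0.01233·1873·0.3007 = 6.942 m
Minor: ΣK = 3.23; h_m = ΣK·V²/2g = 0.9713 m
Total H_L = 6.942 + 0.9713 = 7.913 m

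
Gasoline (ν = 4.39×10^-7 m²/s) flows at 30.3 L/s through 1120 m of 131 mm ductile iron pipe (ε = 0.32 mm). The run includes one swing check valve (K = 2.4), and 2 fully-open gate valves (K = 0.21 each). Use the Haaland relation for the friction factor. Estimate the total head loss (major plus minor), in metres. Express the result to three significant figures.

H_L ≈ 55.7 m

V = 4Q/(πD²) = 2.248 m/s; V²/2g = 0.2576 m
Re = 6.71×10^5, ε/D = 0.00244 → f = 0.02498 (Haaland)
Major: h_f = f(L/D)·V²/2g = 0.02498·8550·0.2576 = 55.01 m
Minor: ΣK = 2.82; h_m = ΣK·V²/2g = 0.7264 m
Total H_L = 55.01 + 0.7264 = 55.73 m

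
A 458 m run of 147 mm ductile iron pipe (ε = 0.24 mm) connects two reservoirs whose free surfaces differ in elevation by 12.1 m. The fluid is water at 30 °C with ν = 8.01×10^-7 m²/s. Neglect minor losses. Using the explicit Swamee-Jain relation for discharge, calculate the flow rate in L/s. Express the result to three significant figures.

Swamee-Jain (Type II): Q = -0.965·√(gD⁵h_f/L)·ln[ε/(3.7D) + √(3.17ν²L/(gD³h_f))]
√(gD⁵h_f/L) = √(9.81·0.147⁵·12.1/458) = 0.004218
ε/(3.7D) = 4.41×10^-4; √(3.17ν²L/(gD³h_f)) = 4.97×10^-5
Q = -0.965·0.004218·ln(4.910×10^-4) = 0.03101 m³/s
Check: V = 1.83 m/s, Re = 3.35×10^5, f = 0.02297, h_f = 12.2 m ≈ 12.1 m ✓

Q ≈ 31.0 L/s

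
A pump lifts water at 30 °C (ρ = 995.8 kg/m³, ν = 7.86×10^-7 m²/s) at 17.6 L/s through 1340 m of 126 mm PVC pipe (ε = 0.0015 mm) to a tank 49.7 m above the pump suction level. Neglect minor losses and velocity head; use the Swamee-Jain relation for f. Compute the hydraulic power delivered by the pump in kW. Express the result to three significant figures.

P_hyd ≈ 11.4 kW

V = 4Q/(πD²) = 1.412 m/s; Re = 2.26×10^5; ε/D = 1.19×10^-5; f = 0.01528
h_f = f(L/D)V²/2g = 16.50 m
Total head H = z + h_f = 49.7 + 16.50 = 66.20 m
P_hyd = ρgQH = 995.8·9.81·0.0176·66.20 = 11.38 kW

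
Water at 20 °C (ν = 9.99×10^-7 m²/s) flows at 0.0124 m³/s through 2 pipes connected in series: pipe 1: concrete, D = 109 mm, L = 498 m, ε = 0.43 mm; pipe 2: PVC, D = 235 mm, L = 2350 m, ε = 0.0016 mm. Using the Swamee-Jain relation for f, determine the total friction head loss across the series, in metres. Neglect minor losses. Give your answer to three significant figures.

Pipe 1: V = 1.329 m/s, Re = 1.45×10^5, ε/D = 0.00394, f = 0.02928, h_1 = f(L/D)V²/2g = 12.04 m
Pipe 2: V = 0.2859 m/s, Re = 6.73×10^4, ε/D = 6.81×10^-6, f = 0.01947, h_2 = f(L/D)V²/2g = 0.8112 m
Series → Q common, losses add: H = Σh = 12.85 m

H ≈ 12.8 m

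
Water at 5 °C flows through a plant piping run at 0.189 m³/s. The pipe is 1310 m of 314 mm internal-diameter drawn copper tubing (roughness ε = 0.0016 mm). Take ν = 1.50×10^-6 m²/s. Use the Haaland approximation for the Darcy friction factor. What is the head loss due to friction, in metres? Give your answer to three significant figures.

h_f ≈ 16.6 m

V = 4Q/(πD²) = 4·0.189/(π·0.314²) = 2.441 m/s
Re = VD/ν = 2.441·0.314/1.50×10^-6 = 5.11×10^5 → turbulent
ε/D = 0.0016/314 = 5.10×10^-6
Haaland: f = 0.01307
h_f = f(L/D)V²/(2g) = 0.01307·(1310/0.314)·2.441²/(2·9.81) = 16.55 m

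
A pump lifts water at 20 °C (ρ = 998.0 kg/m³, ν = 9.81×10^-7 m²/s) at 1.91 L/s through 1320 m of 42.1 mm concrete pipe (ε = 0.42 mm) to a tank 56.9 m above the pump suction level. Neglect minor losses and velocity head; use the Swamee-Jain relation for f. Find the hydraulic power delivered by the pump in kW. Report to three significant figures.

P_hyd ≈ 3.27 kW

V = 4Q/(πD²) = 1.372 m/s; Re = 5.89×10^4; ε/D = 0.00998; f = 0.03923
h_f = f(L/D)V²/2g = 118.0 m
Total head H = z + h_f = 56.9 + 118.0 = 174.9 m
P_hyd = ρgQH = 998.0·9.81·0.00191·174.9 = 3.271 kW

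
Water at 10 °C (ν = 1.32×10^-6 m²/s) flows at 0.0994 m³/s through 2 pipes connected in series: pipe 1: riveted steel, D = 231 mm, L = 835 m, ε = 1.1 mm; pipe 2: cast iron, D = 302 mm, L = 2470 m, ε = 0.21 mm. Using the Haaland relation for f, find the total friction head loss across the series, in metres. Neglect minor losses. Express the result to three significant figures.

Pipe 1: V = 2.372 m/s, Re = 4.15×10^5, ε/D = 0.00476, f = 0.03020, h_1 = f(L/D)V²/2g = 31.30 m
Pipe 2: V = 1.388 m/s, Re = 3.17×10^5, ε/D = 6.95×10^-4, f = 0.01907, h_2 = f(L/D)V²/2g = 15.31 m
Series → Q common, losses add: H = Σh = 46.61 m

H ≈ 46.6 m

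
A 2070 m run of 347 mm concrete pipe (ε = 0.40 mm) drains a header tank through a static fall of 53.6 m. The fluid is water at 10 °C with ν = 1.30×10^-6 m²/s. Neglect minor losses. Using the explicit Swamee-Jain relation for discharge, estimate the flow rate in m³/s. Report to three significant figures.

Swamee-Jain (Type II): Q = -0.965·√(gD⁵h_f/L)·ln[ε/(3.7D) + √(3.17ν²L/(gD³h_f))]
√(gD⁵h_f/L) = √(9.81·0.347⁵·53.6/2070) = 0.03575
ε/(3.7D) = 3.12×10^-4; √(3.17ν²L/(gD³h_f)) = 2.25×10^-5
Q = -0.965·0.03575·ln(3.340×10^-4) = 0.2761 m³/s
Check: V = 2.92 m/s, Re = 7.79×10^5, f = 0.02078, h_f = 53.9 m ≈ 53.6 m ✓

Q ≈ 0.276 m³/s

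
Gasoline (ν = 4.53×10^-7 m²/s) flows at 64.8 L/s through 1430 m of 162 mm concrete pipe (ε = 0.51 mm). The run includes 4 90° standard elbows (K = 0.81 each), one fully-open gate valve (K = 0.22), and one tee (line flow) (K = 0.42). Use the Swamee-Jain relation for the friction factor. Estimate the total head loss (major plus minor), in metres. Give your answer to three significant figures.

V = 4Q/(πD²) = 3.144 m/s; V²/2g = 0.5037 m
Re = 1.12×10^6, ε/D = 0.00315 → f = 0.02670 (Swamee-Jain)
Major: h_f = f(L/D)·V²/2g = 0.02670·8827·0.5037 = 118.7 m
Minor: ΣK = 3.88; h_m = ΣK·V²/2g = 1.955 m
Total H_L = 118.7 + 1.955 = 120.7 m

H_L ≈ 121 m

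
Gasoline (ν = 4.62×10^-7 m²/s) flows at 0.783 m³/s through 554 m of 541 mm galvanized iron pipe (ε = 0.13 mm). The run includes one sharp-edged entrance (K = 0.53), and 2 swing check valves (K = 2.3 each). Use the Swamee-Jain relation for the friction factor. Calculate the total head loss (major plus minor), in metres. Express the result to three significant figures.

V = 4Q/(πD²) = 3.406 m/s; V²/2g = 0.5914 m
Re = 3.99×10^6, ε/D = 2.40×10^-4 → f = 0.01455 (Swamee-Jain)
Major: h_f = f(L/D)·V²/2g = 0.01455·1024·0.5914 = 8.809 m
Minor: ΣK = 5.13; h_m = ΣK·V²/2g = 3.034 m
Total H_L = 8.809 + 3.034 = 11.84 m

H_L ≈ 11.8 m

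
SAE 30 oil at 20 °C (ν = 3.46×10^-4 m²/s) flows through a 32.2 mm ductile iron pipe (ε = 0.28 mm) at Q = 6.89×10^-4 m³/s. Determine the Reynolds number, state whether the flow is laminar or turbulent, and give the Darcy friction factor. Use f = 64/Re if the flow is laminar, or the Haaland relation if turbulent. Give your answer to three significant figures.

V = 4Q/(πD²) = 0.8461 m/s
Re = VD/ν = 0.8461·0.0322/3.46×10^-4 = 78.7
Re < 2300 → laminar → f = 64/Re = 0.8128

Re ≈ 78.7; laminar; f = 64/Re ≈ 0.813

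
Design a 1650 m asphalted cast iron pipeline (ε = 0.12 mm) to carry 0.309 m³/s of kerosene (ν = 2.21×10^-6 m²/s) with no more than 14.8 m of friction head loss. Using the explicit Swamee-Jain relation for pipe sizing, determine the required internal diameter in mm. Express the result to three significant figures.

Swamee-Jain (Type III): D = 0.66·[ε^1.25·(LQ²/(gh_f))^4.75 + ν·Q^9.4·(L/(gh_f))^5.2]^0.04
LQ²/(gh_f) = 1.085; L/(gh_f) = 11.36
Term 1 = ε^1.25·(…)^4.75 = 1.85×10^-5; Term 2 = ν·Q^9.4·(…)^5.2 = 1.09×10^-5
D = 0.66·(1.85×10^-5 + 1.09×10^-5)^0.04 = 0.4348 m = 435 mm
Check: V = 2.08 m/s, Re = 4.09×10^5, f = 0.01643, h_f = 13.8 m ≈ 14.8 m ✓

D ≈ 435 mm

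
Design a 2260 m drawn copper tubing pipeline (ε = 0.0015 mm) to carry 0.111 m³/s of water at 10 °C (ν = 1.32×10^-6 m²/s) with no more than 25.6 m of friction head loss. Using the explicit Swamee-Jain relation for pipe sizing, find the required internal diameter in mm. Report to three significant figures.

Swamee-Jain (Type III): D = 0.66·[ε^1.25·(LQ²/(gh_f))^4.75 + ν·Q^9.4·(L/(gh_f))^5.2]^0.04
LQ²/(gh_f) = 0.1109; L/(gh_f) = 8.999
Term 1 = ε^1.25·(…)^4.75 = 1.52×10^-12; Term 2 = ν·Q^9.4·(…)^5.2 = 1.28×10^-10
D = 0.66·(1.52×10^-12 + 1.28×10^-10)^0.04 = 0.2655 m = 266 mm
Check: V = 2.00 m/s, Re = 4.03×10^5, f = 0.01369, h_f = 23.9 m ≈ 25.6 m ✓

D ≈ 266 mm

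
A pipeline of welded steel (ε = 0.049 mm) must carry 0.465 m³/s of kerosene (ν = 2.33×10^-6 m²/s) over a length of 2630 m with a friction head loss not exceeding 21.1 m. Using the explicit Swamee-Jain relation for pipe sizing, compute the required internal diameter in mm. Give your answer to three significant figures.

D ≈ 508 mm

Swamee-Jain (Type III): D = 0.66·[ε^1.25·(LQ²/(gh_f))^4.75 + ν·Q^9.4·(L/(gh_f))^5.2]^0.04
LQ²/(gh_f) = 2.747; L/(gh_f) = 12.71
Term 1 = ε^1.25·(…)^4.75 = 4.98×10^-4; Term 2 = ν·Q^9.4·(…)^5.2 = 9.60×10^-4
D = 0.66·(4.98×10^-4 + 9.60×10^-4)^0.04 = 0.5083 m = 508 mm
Check: V = 2.29 m/s, Re = 5.00×10^5, f = 0.01443, h_f = 20.0 m ≈ 21.1 m ✓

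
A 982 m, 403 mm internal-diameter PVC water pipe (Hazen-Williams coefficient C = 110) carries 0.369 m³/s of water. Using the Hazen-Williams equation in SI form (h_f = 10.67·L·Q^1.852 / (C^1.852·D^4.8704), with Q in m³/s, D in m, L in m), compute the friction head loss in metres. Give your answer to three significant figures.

h_f ≈ 22.9 m

h_f = 10.67·982·0.369^1.852 / (110^1.852·0.403^4.8704) = 22.91 m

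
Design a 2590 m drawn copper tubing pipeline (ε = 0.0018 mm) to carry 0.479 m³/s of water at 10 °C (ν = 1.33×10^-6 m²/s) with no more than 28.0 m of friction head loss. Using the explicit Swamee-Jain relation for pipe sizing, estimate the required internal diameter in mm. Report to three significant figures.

D ≈ 465 mm

Swamee-Jain (Type III): D = 0.66·[ε^1.25·(LQ²/(gh_f))^4.75 + ν·Q^9.4·(L/(gh_f))^5.2]^0.04
LQ²/(gh_f) = 2.163; L/(gh_f) = 9.429
Term 1 = ε^1.25·(…)^4.75 = 2.58×10^-6; Term 2 = ν·Q^9.4·(…)^5.2 = 1.54×10^-4
D = 0.66·(2.58×10^-6 + 1.54×10^-4)^0.04 = 0.4648 m = 465 mm
Check: V = 2.82 m/s, Re = 9.87×10^5, f = 0.01173, h_f = 26.5 m ≈ 28.0 m ✓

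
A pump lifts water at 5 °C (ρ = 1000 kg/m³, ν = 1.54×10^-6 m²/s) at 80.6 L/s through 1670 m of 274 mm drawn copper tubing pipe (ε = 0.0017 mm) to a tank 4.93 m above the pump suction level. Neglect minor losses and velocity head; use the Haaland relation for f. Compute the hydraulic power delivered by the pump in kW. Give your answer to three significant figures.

V = 4Q/(πD²) = 1.367 m/s; Re = 2.43×10^5; ε/D = 6.20×10^-6; f = 0.01497
h_f = f(L/D)V²/2g = 8.687 m
Total head H = z + h_f = 4.93 + 8.687 = 13.62 m
P_hyd = ρgQH = 1000·9.81·0.0806·13.62 = 10.77 kW

P_hyd ≈ 10.8 kW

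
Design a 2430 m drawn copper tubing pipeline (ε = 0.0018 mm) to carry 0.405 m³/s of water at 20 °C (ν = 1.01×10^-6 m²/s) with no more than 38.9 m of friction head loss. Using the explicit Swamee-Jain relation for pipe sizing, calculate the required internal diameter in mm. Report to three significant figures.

D ≈ 398 mm

Swamee-Jain (Type III): D = 0.66·[ε^1.25·(LQ²/(gh_f))^4.75 + ν·Q^9.4·(L/(gh_f))^5.2]^0.04
LQ²/(gh_f) = 1.044; L/(gh_f) = 6.368
Term 1 = ε^1.25·(…)^4.75 = 8.11×10^-8; Term 2 = ν·Q^9.4·(…)^5.2 = 3.13×10^-6
D = 0.66·(8.11×10^-8 + 3.13×10^-6)^0.04 = 0.3979 m = 398 mm
Check: V = 3.26 m/s, Re = 1.28×10^6, f = 0.01127, h_f = 37.2 m ≈ 38.9 m ✓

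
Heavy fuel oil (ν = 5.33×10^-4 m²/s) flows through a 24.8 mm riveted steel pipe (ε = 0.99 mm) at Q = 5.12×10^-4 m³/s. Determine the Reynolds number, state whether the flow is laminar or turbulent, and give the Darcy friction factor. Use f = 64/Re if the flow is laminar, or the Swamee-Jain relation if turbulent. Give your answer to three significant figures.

V = 4Q/(πD²) = 1.060 m/s
Re = VD/ν = 1.060·0.0248/5.33×10^-4 = 49.3
Re < 2300 → laminar → f = 64/Re = 1.298

Re ≈ 49.3; laminar; f = 64/Re ≈ 1.30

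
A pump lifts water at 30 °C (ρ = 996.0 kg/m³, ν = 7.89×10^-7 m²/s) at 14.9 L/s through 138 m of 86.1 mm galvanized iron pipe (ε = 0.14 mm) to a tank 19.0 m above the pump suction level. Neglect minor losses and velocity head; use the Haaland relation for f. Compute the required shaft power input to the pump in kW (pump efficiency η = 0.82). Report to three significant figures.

V = 4Q/(πD²) = 2.559 m/s; Re = 2.79×10^5; ε/D = 0.00163; f = 0.02288
h_f = f(L/D)V²/2g = 12.24 m
Total head H = z + h_f = 19.0 + 12.24 = 31.24 m
P_hyd = ρgQH = 996.0·9.81·0.0149·31.24 = 4.548 kW
P_shaft = P_hyd/η = 4.548/0.82 = 5.547 kW

P_shaft ≈ 5.55 kW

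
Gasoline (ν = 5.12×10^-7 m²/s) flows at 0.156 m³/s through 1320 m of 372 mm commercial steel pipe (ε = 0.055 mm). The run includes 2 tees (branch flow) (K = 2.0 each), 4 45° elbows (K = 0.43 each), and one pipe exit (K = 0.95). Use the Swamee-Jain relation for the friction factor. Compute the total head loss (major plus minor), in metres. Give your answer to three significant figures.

H_L ≈ 5.96 m

V = 4Q/(πD²) = 1.435 m/s; V²/2g = 0.1050 m
Re = 1.04×10^6, ε/D = 1.48×10^-4 → f = 0.01412 (Swamee-Jain)
Major: h_f = f(L/D)·V²/2g = 0.01412·3548·0.1050 = 5.261 m
Minor: ΣK = 6.67; h_m = ΣK·V²/2g = 0.7004 m
Total H_L = 5.261 + 0.7004 = 5.961 m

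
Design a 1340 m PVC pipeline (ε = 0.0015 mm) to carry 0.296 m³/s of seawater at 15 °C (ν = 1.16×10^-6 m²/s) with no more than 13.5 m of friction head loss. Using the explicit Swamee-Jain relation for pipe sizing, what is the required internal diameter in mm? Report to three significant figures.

D ≈ 391 mm

Swamee-Jain (Type III): D = 0.66·[ε^1.25·(LQ²/(gh_f))^4.75 + ν·Q^9.4·(L/(gh_f))^5.2]^0.04
LQ²/(gh_f) = 0.8865; L/(gh_f) = 10.12
Term 1 = ε^1.25·(…)^4.75 = 2.96×10^-8; Term 2 = ν·Q^9.4·(…)^5.2 = 2.09×10^-6
D = 0.66·(2.96×10^-8 + 2.09×10^-6)^0.04 = 0.3914 m = 391 mm
Check: V = 2.46 m/s, Re = 8.30×10^5, f = 0.01207, h_f = 12.7 m ≈ 13.5 m ✓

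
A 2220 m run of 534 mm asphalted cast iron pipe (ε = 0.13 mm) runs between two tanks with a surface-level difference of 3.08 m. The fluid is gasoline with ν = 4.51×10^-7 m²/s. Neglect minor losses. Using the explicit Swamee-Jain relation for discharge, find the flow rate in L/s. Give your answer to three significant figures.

Q ≈ 220 L/s

Swamee-Jain (Type II): Q = -0.965·√(gD⁵h_f/L)·ln[ε/(3.7D) + √(3.17ν²L/(gD³h_f))]
√(gD⁵h_f/L) = √(9.81·0.534⁵·3.08/2220) = 0.02431
ε/(3.7D) = 6.58×10^-5; √(3.17ν²L/(gD³h_f)) = 1.76×10^-5
Q = -0.965·0.02431·ln(8.343×10^-5) = 0.2203 m³/s
Check: V = 0.984 m/s, Re = 1.16×10^6, f = 0.01511, h_f = 3.10 m ≈ 3.08 m ✓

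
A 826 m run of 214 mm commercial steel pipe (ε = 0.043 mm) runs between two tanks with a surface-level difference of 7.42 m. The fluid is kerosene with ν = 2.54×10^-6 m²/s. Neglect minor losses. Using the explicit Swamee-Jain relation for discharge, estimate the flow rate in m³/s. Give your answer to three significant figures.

Swamee-Jain (Type II): Q = -0.965·√(gD⁵h_f/L)·ln[ε/(3.7D) + √(3.17ν²L/(gD³h_f))]
√(gD⁵h_f/L) = √(9.81·0.214⁵·7.42/826) = 0.006289
ε/(3.7D) = 5.43×10^-5; √(3.17ν²L/(gD³h_f)) = 1.54×10^-4
Q = -0.965·0.006289·ln(2.082×10^-4) = 0.05145 m³/s
Check: V = 1.43 m/s, Re = 1.21×10^5, f = 0.01844, h_f = 7.42 m ≈ 7.42 m ✓

Q ≈ 0.0514 m³/s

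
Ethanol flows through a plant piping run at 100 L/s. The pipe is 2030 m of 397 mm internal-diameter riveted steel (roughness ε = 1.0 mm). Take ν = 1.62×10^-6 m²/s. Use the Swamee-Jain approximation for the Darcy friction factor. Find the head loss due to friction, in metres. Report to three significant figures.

V = 4Q/(πD²) = 4·0.100/(π·0.397²) = 0.8078 m/s
Re = VD/ν = 0.8078·0.397/1.62×10^-6 = 1.98×10^5 → turbulent
ε/D = 1.0/397 = 0.00252
Swamee-Jain: f = 0.02587
h_f = f(L/D)V²/(2g) = 0.02587·(2030/0.397)·0.8078²/(2·9.81) = 4.401 m

h_f ≈ 4.40 m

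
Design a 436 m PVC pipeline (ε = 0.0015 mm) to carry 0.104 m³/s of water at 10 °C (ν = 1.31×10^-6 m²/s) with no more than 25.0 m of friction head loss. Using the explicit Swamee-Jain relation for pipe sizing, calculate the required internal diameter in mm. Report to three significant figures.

Swamee-Jain (Type III): D = 0.66·[ε^1.25·(LQ²/(gh_f))^4.75 + ν·Q^9.4·(L/(gh_f))^5.2]^0.04
LQ²/(gh_f) = 0.01923; L/(gh_f) = 1.778
Term 1 = ε^1.25·(…)^4.75 = 3.71×10^-16; Term 2 = ν·Q^9.4·(…)^5.2 = 1.50×10^-14
D = 0.66·(3.71×10^-16 + 1.50×10^-14)^0.04 = 0.1849 m = 185 mm
Check: V = 3.87 m/s, Re = 5.47×10^5, f = 0.01302, h_f = 23.5 m ≈ 25.0 m ✓

D ≈ 185 mm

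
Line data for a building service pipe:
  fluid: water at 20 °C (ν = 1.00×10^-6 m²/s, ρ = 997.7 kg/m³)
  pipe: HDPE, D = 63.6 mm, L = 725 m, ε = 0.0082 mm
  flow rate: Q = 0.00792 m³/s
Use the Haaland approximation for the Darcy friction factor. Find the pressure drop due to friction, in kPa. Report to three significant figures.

V = 4Q/(πD²) = 4·0.00792/(π·0.0636²) = 2.493 m/s
Re = VD/ν = 2.493·0.0636/1.00×10^-6 = 1.59×10^5 → turbulent
ε/D = 0.0082/63.6 = 1.29×10^-4
Haaland: f = 0.01700
h_f = f(L/D)V²/(2g) = 0.01700·(725/0.0636)·2.493²/(2·9.81) = 61.37 m
Δp = ρg·h_f = 997.7·9.81·61.37 = 600.7 kPa

Δp ≈ 601 kPa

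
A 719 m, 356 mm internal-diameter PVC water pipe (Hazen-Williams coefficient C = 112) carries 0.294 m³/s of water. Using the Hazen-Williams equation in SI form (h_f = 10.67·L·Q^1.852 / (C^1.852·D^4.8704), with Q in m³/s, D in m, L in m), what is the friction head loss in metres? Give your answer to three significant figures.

h_f ≈ 19.5 m

h_f = 10.67·719·0.294^1.852 / (112^1.852·0.356^4.8704) = 19.49 m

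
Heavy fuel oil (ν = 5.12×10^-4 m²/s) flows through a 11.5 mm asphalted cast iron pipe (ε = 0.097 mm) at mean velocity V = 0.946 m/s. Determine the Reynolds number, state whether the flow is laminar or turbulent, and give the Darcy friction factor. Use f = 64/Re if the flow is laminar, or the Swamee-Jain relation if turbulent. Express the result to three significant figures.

Re = VD/ν = 0.9460·0.0115/5.12×10^-4 = 21.2
Re < 2300 → laminar → f = 64/Re = 3.012

Re ≈ 21.2; laminar; f = 64/Re ≈ 3.01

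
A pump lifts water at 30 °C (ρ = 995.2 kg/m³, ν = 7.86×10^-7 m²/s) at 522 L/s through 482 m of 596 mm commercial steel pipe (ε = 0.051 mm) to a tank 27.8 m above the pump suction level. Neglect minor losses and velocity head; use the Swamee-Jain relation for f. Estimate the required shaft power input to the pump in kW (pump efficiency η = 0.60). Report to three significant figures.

V = 4Q/(πD²) = 1.871 m/s; Re = 1.42×10^6; ε/D = 8.56×10^-5; f = 0.01291
h_f = f(L/D)V²/2g = 1.863 m
Total head H = z + h_f = 27.8 + 1.863 = 29.66 m
P_hyd = ρgQH = 995.2·9.81·0.522·29.66 = 151.2 kW
P_shaft = P_hyd/η = 151.2/0.60 = 252.0 kW

P_shaft ≈ 252 kW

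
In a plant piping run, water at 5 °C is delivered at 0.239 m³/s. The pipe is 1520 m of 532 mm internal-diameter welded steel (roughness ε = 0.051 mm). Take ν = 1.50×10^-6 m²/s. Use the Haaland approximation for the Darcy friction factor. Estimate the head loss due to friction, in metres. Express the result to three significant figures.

V = 4Q/(πD²) = 4·0.239/(π·0.532²) = 1.075 m/s
Re = VD/ν = 1.075·0.532/1.50×10^-6 = 3.81×10^5 → turbulent
ε/D = 0.051/532 = 9.59×10^-5
Haaland: f = 0.01470
h_f = f(L/D)V²/(2g) = 0.01470·(1520/0.532)·1.075²/(2·9.81) = 2.475 m

h_f ≈ 2.48 m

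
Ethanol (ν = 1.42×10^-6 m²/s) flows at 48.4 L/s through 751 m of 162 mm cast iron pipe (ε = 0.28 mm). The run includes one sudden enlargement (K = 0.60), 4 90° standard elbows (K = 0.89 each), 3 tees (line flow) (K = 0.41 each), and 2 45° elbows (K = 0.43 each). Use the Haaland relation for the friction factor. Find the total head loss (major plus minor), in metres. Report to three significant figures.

H_L ≈ 32.0 m

V = 4Q/(πD²) = 2.348 m/s; V²/2g = 0.2810 m
Re = 2.68×10^5, ε/D = 0.00173 → f = 0.02324 (Haaland)
Major: h_f = f(L/D)·V²/2g = 0.02324·4636·0.2810 = 30.27 m
Minor: ΣK = 6.25; h_m = ΣK·V²/2g = 1.756 m
Total H_L = 30.27 + 1.756 = 32.03 m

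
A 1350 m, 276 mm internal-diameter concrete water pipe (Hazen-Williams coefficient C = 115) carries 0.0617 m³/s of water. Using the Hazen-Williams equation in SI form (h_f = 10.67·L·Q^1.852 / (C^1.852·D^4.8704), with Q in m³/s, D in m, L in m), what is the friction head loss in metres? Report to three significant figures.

h_f = 10.67·1350·0.0617^1.852 / (115^1.852·0.276^4.8704) = 6.679 m

h_f ≈ 6.68 m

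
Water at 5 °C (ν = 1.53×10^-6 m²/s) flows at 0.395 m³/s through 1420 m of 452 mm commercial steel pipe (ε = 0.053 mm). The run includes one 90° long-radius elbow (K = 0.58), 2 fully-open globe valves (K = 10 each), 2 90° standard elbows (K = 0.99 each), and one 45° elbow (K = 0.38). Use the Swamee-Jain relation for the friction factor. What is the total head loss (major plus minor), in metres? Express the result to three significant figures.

H_L ≈ 20.8 m

V = 4Q/(πD²) = 2.462 m/s; V²/2g = 0.3089 m
Re = 7.27×10^5, ε/D = 1.17×10^-4 → f = 0.01413 (Swamee-Jain)
Major: h_f = f(L/D)·V²/2g = 0.01413·3142·0.3089 = 13.71 m
Minor: ΣK = 22.9; h_m = ΣK·V²/2g = 7.085 m
Total H_L = 13.71 + 7.085 = 20.79 m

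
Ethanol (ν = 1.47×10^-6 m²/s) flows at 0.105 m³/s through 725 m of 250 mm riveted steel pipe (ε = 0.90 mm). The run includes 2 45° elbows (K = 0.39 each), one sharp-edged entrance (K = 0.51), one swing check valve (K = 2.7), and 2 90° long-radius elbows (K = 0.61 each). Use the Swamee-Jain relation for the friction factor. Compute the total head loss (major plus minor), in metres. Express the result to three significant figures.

V = 4Q/(πD²) = 2.139 m/s; V²/2g = 0.2332 m
Re = 3.64×10^5, ε/D = 0.00360 → f = 0.02802 (Swamee-Jain)
Major: h_f = f(L/D)·V²/2g = 0.02802·2900·0.2332 = 18.95 m
Minor: ΣK = 5.21; h_m = ΣK·V²/2g = 1.215 m
Total H_L = 18.95 + 1.215 = 20.16 m

H_L ≈ 20.2 m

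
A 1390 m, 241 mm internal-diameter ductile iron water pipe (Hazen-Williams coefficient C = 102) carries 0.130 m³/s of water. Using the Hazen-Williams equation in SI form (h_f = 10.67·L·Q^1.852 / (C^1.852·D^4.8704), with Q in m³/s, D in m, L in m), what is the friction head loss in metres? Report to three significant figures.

h_f ≈ 66.1 m

h_f = 10.67·1390·0.130^1.852 / (102^1.852·0.241^4.8704) = 66.08 m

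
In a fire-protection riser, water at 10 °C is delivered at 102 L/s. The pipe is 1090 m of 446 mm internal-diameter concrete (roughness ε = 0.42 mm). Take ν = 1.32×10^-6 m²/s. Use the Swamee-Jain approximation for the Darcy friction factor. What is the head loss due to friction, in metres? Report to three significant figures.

V = 4Q/(πD²) = 4·0.102/(π·0.446²) = 0.6529 m/s
Re = VD/ν = 0.6529·0.446/1.32×10^-6 = 2.21×10^5 → turbulent
ε/D = 0.42/446 = 9.42×10^-4
Swamee-Jain: f = 0.02083
h_f = f(L/D)V²/(2g) = 0.02083·(1090/0.446)·0.6529²/(2·9.81) = 1.106 m

h_f ≈ 1.11 m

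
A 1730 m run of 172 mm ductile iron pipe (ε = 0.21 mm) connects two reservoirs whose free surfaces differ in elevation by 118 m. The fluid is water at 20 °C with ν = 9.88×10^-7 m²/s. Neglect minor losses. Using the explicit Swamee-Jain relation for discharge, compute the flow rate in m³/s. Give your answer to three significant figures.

Swamee-Jain (Type II): Q = -0.965·√(gD⁵h_f/L)·ln[ε/(3.7D) + √(3.17ν²L/(gD³h_f))]
√(gD⁵h_f/L) = √(9.81·0.172⁵·118/1730) = 0.01004
ε/(3.7D) = 3.30×10^-4; √(3.17ν²L/(gD³h_f)) = 3.01×10^-5
Q = -0.965·0.01004·ln(3.601×10^-4) = 0.07679 m³/s
Check: V = 3.31 m/s, Re = 5.75×10^5, f = 0.02119, h_f = 119 m ≈ 118 m ✓

Q ≈ 0.0768 m³/s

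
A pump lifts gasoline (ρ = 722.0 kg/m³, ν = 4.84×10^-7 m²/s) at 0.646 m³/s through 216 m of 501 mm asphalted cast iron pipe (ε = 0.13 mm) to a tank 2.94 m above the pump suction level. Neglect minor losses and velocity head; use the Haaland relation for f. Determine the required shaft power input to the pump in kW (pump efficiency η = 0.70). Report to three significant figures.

P_shaft ≈ 41.9 kW

V = 4Q/(πD²) = 3.277 m/s; Re = 3.39×10^6; ε/D = 2.59×10^-4; f = 0.01474
h_f = f(L/D)V²/2g = 3.477 m
Total head H = z + h_f = 2.94 + 3.477 = 6.417 m
P_hyd = ρgQH = 722.0·9.81·0.646·6.417 = 29.36 kW
P_shaft = P_hyd/η = 29.36/0.70 = 41.95 kW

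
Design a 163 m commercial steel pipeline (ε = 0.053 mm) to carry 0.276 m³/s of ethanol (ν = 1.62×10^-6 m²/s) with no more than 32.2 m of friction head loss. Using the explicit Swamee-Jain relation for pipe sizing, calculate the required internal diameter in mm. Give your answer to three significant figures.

D ≈ 220 mm

Swamee-Jain (Type III): D = 0.66·[ε^1.25·(LQ²/(gh_f))^4.75 + ν·Q^9.4·(L/(gh_f))^5.2]^0.04
LQ²/(gh_f) = 0.03931; L/(gh_f) = 0.5160
Term 1 = ε^1.25·(…)^4.75 = 9.53×10^-13; Term 2 = ν·Q^9.4·(…)^5.2 = 2.88×10^-13
D = 0.66·(9.53×10^-13 + 2.88×10^-13)^0.04 = 0.2204 m = 220 mm
Check: V = 7.23 m/s, Re = 9.84×10^5, f = 0.01521, h_f = 30.0 m ≈ 32.2 m ✓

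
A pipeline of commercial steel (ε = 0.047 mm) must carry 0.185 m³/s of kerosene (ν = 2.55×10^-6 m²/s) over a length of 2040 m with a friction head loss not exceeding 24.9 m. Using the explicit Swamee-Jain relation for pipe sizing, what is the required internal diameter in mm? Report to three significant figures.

Swamee-Jain (Type III): D = 0.66·[ε^1.25·(LQ²/(gh_f))^4.75 + ν·Q^9.4·(L/(gh_f))^5.2]^0.04
LQ²/(gh_f) = 0.2858; L/(gh_f) = 8.351
Term 1 = ε^1.25·(…)^4.75 = 1.02×10^-8; Term 2 = ν·Q^9.4·(…)^5.2 = 2.05×10^-8
D = 0.66·(1.02×10^-8 + 2.05×10^-8)^0.04 = 0.3304 m = 330 mm
Check: V = 2.16 m/s, Re = 2.80×10^5, f = 0.01597, h_f = 23.4 m ≈ 24.9 m ✓

D ≈ 330 mm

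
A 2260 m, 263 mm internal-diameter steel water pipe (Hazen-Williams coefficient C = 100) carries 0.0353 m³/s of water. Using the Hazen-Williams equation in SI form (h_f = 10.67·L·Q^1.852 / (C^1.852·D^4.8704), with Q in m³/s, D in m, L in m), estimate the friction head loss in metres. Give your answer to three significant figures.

h_f ≈ 6.51 m

h_f = 10.67·2260·0.0353^1.852 / (100^1.852·0.263^4.8704) = 6.513 m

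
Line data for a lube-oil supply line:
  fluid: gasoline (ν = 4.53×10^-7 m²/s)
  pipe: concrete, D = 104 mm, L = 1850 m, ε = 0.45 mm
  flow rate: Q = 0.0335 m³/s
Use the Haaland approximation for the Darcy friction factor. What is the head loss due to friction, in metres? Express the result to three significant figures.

V = 4Q/(πD²) = 4·0.0335/(π·0.104²) = 3.944 m/s
Re = VD/ν = 3.944·0.104/4.53×10^-7 = 9.05×10^5 → turbulent
ε/D = 0.45/104 = 0.00433
Haaland: f = 0.02925
h_f = f(L/D)V²/(2g) = 0.02925·(1850/0.104)·3.944²/(2·9.81) = 412.4 m

h_f ≈ 412 m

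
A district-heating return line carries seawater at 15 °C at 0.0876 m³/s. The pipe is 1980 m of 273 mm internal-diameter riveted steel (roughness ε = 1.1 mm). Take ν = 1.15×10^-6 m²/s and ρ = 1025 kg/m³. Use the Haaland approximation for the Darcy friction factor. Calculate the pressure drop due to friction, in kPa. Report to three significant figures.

Δp ≈ 240 kPa

V = 4Q/(πD²) = 4·0.0876/(π·0.273²) = 1.497 m/s
Re = VD/ν = 1.497·0.273/1.15×10^-6 = 3.55×10^5 → turbulent
ε/D = 1.1/273 = 0.00403
Haaland: f = 0.02881
h_f = f(L/D)V²/(2g) = 0.02881·(1980/0.273)·1.497²/(2·9.81) = 23.86 m
Δp = ρg·h_f = 1025·9.81·23.86 = 239.9 kPa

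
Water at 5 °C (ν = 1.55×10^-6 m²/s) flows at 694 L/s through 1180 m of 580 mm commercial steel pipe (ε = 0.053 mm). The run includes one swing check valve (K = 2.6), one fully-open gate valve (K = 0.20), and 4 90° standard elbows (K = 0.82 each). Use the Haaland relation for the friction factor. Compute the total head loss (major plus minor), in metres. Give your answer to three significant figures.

H_L ≈ 11.6 m

V = 4Q/(πD²) = 2.627 m/s; V²/2g = 0.3517 m
Re = 9.83×10^5, ε/D = 9.14×10^-5 → f = 0.01322 (Haaland)
Major: h_f = f(L/D)·V²/2g = 0.01322·2034·0.3517 = 9.456 m
Minor: ΣK = 6.08; h_m = ΣK·V²/2g = 2.138 m
Total H_L = 9.456 + 2.138 = 11.59 m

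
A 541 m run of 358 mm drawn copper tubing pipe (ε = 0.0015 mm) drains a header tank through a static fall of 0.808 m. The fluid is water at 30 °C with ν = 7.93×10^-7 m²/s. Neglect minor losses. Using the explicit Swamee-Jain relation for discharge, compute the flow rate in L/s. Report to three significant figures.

Q ≈ 87.8 L/s

Swamee-Jain (Type II): Q = -0.965·√(gD⁵h_f/L)·ln[ε/(3.7D) + √(3.17ν²L/(gD³h_f))]
√(gD⁵h_f/L) = √(9.81·0.358⁵·0.808/541) = 0.009282
ε/(3.7D) = 1.13×10^-6; √(3.17ν²L/(gD³h_f)) = 5.45×10^-5
Q = -0.965·0.009282·ln(5.559×10^-5) = 0.08776 m³/s
Check: V = 0.872 m/s, Re = 3.94×10^5, f = 0.01373, h_f = 0.804 m ≈ 0.808 m ✓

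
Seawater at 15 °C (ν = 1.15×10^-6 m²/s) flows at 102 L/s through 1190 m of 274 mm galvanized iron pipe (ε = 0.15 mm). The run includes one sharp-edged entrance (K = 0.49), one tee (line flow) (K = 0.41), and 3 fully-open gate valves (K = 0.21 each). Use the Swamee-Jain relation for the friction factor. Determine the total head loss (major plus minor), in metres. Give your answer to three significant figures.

H_L ≈ 12.3 m

V = 4Q/(πD²) = 1.730 m/s; V²/2g = 0.1525 m
Re = 4.12×10^5, ε/D = 5.47×10^-4 → f = 0.01824 (Swamee-Jain)
Major: h_f = f(L/D)·V²/2g = 0.01824·4343·0.1525 = 12.08 m
Minor: ΣK = 1.53; h_m = ΣK·V²/2g = 0.2334 m
Total H_L = 12.08 + 0.2334 = 12.32 m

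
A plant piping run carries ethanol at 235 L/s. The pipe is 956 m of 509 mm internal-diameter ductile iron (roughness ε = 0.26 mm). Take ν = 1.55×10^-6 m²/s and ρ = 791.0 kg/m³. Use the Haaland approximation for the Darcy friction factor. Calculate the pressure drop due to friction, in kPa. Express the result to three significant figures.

Δp ≈ 17.7 kPa

V = 4Q/(πD²) = 4·0.235/(π·0.509²) = 1.155 m/s
Re = VD/ν = 1.155·0.509/1.55×10^-6 = 3.79×10^5 → turbulent
ε/D = 0.26/509 = 5.11×10^-4
Haaland: f = 0.01789
h_f = f(L/D)V²/(2g) = 0.01789·(956/0.509)·1.155²/(2·9.81) = 2.284 m
Δp = ρg·h_f = 791.0·9.81·2.284 = 17.72 kPa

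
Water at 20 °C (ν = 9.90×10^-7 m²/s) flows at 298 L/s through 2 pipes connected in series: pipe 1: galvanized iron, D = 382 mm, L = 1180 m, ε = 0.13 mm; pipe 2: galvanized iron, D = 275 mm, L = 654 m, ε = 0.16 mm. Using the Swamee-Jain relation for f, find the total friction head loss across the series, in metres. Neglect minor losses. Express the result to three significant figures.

H ≈ 71.1 m

Pipe 1: V = 2.600 m/s, Re = 1.00×10^6, ε/D = 3.40×10^-4, f = 0.01610, h_1 = f(L/D)V²/2g = 17.14 m
Pipe 2: V = 5.017 m/s, Re = 1.39×10^6, ε/D = 5.82×10^-4, f = 0.01769, h_2 = f(L/D)V²/2g = 53.99 m
Series → Q common, losses add: H = Σh = 71.13 m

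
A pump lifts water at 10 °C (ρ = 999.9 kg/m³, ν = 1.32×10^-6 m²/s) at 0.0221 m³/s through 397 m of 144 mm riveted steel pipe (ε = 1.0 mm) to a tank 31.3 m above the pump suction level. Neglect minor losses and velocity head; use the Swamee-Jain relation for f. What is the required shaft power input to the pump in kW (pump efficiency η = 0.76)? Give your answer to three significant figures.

V = 4Q/(πD²) = 1.357 m/s; Re = 1.48×10^5; ε/D = 0.00694; f = 0.03434
h_f = f(L/D)V²/2g = 8.887 m
Total head H = z + h_f = 31.3 + 8.887 = 40.19 m
P_hyd = ρgQH = 999.9·9.81·0.0221·40.19 = 8.712 kW
P_shaft = P_hyd/η = 8.712/0.76 = 11.46 kW

P_shaft ≈ 11.5 kW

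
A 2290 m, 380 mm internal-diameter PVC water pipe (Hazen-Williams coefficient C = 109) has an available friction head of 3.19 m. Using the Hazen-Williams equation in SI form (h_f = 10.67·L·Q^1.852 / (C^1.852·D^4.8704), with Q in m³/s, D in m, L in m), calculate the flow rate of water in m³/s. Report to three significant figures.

Q ≈ 0.0684 m³/s

Rearranging: Q = [h_f·C^1.852·D^4.8704 / (10.67·L)]^(1/1.852)
Q = [3.19·109^1.852·0.380^4.8704 / (10.67·2290)]^0.540 = 0.06840 m³/s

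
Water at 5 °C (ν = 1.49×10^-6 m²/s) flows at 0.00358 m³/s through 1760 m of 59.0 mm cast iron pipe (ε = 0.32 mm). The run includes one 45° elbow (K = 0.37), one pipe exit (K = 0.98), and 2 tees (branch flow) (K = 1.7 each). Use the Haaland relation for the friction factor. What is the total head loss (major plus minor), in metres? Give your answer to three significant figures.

H_L ≈ 85.7 m

V = 4Q/(πD²) = 1.309 m/s; V²/2g = 0.08739 m
Re = 5.19×10^4, ε/D = 0.00542 → f = 0.03272 (Haaland)
Major: h_f = f(L/D)·V²/2g = 0.03272·29831·0.08739 = 85.29 m
Minor: ΣK = 4.75; h_m = ΣK·V²/2g = 0.4151 m
Total H_L = 85.29 + 0.4151 = 85.70 m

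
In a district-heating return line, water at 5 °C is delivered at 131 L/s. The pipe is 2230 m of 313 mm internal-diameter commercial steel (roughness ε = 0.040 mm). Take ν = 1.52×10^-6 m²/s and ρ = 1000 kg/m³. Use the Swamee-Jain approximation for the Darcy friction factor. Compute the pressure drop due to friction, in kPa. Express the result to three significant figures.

V = 4Q/(πD²) = 4·0.131/(π·0.313²) = 1.703 m/s
Re = VD/ν = 1.703·0.313/1.52×10^-6 = 3.51×10^5 → turbulent
ε/D = 0.040/313 = 1.28×10^-4
Swamee-Jain: f = 0.01539
h_f = f(L/D)V²/(2g) = 0.01539·(2230/0.313)·1.703²/(2·9.81) = 16.20 m
Δp = ρg·h_f = 1000·9.81·16.20 = 158.9 kPa

Δp ≈ 159 kPa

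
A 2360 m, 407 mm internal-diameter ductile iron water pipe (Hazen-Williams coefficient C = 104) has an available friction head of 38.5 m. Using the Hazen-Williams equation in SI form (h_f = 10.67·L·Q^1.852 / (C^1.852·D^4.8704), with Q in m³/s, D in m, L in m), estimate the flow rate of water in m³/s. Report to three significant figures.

Rearranging: Q = [h_f·C^1.852·D^4.8704 / (10.67·L)]^(1/1.852)
Q = [38.5·104^1.852·0.407^4.8704 / (10.67·2360)]^0.540 = 0.2951 m³/s

Q ≈ 0.295 m³/s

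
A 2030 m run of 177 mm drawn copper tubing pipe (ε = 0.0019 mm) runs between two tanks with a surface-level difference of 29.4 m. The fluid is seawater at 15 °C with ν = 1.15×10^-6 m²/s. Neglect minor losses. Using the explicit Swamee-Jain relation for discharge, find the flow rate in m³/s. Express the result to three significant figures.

Q ≈ 0.0455 m³/s

Swamee-Jain (Type II): Q = -0.965·√(gD⁵h_f/L)·ln[ε/(3.7D) + √(3.17ν²L/(gD³h_f))]
√(gD⁵h_f/L) = √(9.81·0.177⁵·29.4/2030) = 0.004968
ε/(3.7D) = 2.90×10^-6; √(3.17ν²L/(gD³h_f)) = 7.29×10^-5
Q = -0.965·0.004968·ln(7.585×10^-5) = 0.04548 m³/s
Check: V = 1.85 m/s, Re = 2.84×10^5, f = 0.01464, h_f = 29.2 m ≈ 29.4 m ✓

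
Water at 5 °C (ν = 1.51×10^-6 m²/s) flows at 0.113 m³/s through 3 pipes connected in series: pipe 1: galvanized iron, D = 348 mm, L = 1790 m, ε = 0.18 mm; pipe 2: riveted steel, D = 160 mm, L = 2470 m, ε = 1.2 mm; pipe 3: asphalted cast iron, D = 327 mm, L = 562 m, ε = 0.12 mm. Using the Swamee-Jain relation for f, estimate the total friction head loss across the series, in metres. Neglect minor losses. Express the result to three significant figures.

H ≈ 871 m

Pipe 1: V = 1.188 m/s, Re = 2.74×10^5, ε/D = 5.17×10^-4, f = 0.01855, h_1 = f(L/D)V²/2g = 6.863 m
Pipe 2: V = 5.620 m/s, Re = 5.96×10^5, ε/D = 0.00750, f = 0.03467, h_2 = f(L/D)V²/2g = 861.6 m
Pipe 3: V = 1.346 m/s, Re = 2.91×10^5, ε/D = 3.67×10^-4, f = 0.01756, h_3 = f(L/D)V²/2g = 2.785 m
Series → Q common, losses add: H = Σh = 871.2 m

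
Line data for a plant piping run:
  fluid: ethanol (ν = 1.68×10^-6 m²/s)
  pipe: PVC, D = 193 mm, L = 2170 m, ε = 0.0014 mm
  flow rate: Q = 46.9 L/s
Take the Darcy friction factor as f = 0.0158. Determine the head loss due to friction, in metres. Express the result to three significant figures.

V = 4Q/(πD²) = 4·0.0469/(π·0.193²) = 1.603 m/s
h_f = f(L/D)V²/(2g) = 0.01580·(2170/0.193)·1.603²/(2·9.81) = 23.27 m

h_f ≈ 23.3 m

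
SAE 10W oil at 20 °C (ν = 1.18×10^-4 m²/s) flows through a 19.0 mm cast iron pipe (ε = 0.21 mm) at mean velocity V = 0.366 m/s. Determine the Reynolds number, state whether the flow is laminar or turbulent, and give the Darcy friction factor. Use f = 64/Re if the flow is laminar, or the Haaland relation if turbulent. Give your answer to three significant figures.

Re = VD/ν = 0.3660·0.0190/1.18×10^-4 = 58.9
Re < 2300 → laminar → f = 64/Re = 1.086

Re ≈ 58.9; laminar; f = 64/Re ≈ 1.09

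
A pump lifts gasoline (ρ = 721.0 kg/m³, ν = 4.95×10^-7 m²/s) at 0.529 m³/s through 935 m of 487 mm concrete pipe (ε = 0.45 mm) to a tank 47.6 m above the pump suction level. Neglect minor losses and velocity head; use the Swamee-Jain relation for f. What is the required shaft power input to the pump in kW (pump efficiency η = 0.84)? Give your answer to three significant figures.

V = 4Q/(πD²) = 2.840 m/s; Re = 2.79×10^6; ε/D = 9.24×10^-4; f = 0.01943
h_f = f(L/D)V²/2g = 15.33 m
Total head H = z + h_f = 47.6 + 15.33 = 62.93 m
P_hyd = ρgQH = 721.0·9.81·0.529·62.93 = 235.5 kW
P_shaft = P_hyd/η = 235.5/0.84 = 280.3 kW

P_shaft ≈ 280 kW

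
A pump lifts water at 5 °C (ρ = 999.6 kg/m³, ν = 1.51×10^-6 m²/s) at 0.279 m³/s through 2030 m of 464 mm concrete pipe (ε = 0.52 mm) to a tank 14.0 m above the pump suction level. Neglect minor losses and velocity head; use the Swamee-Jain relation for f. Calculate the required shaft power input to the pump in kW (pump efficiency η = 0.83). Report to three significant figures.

V = 4Q/(πD²) = 1.650 m/s; Re = 5.07×10^5; ε/D = 0.00112; f = 0.02086
h_f = f(L/D)V²/2g = 12.66 m
Total head H = z + h_f = 14.0 + 12.66 = 26.66 m
P_hyd = ρgQH = 999.6·9.81·0.279·26.66 = 72.94 kW
P_shaft = P_hyd/η = 72.94/0.83 = 87.88 kW

P_shaft ≈ 87.9 kW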